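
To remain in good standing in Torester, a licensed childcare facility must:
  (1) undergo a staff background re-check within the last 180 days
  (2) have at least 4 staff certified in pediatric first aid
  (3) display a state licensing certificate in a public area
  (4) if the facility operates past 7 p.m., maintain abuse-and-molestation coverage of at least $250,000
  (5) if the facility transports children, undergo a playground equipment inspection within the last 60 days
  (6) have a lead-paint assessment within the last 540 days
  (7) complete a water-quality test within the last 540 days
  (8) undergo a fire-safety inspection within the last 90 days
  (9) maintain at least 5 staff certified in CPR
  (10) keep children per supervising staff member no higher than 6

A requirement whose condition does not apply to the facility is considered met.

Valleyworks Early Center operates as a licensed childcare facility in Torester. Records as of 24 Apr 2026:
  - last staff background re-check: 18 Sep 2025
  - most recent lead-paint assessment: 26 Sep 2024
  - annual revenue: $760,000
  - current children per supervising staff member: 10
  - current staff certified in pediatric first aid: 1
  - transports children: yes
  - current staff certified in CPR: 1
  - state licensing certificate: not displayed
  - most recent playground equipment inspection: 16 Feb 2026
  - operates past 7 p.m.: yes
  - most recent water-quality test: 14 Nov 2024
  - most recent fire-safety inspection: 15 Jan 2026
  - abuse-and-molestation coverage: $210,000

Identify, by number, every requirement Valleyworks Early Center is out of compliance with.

1. staff background re-check 218 days ago vs limit 180 → not met
2. staff certified in pediatric first aid 1 < 4 → not met
3. state licensing certificate absent → not met
4. condition 'operates past 7 p.m.' holds; abuse-and-molestation coverage $210,000 < $250,000 → not met
5. condition 'transports children' holds; playground equipment inspection 67 days ago vs limit 60 → not met
6. lead-paint assessment 575 days ago vs limit 540 → not met
7. water-quality test 526 days ago vs limit 540 → met
8. fire-safety inspection 99 days ago vs limit 90 → not met
9. staff certified in CPR 1 < 5 → not met
10. children per supervising staff member 10 > 6 → not met
Not met: 1, 2, 3, 4, 5, 6, 8, 9, 10

1, 2, 3, 4, 5, 6, 8, 9, 10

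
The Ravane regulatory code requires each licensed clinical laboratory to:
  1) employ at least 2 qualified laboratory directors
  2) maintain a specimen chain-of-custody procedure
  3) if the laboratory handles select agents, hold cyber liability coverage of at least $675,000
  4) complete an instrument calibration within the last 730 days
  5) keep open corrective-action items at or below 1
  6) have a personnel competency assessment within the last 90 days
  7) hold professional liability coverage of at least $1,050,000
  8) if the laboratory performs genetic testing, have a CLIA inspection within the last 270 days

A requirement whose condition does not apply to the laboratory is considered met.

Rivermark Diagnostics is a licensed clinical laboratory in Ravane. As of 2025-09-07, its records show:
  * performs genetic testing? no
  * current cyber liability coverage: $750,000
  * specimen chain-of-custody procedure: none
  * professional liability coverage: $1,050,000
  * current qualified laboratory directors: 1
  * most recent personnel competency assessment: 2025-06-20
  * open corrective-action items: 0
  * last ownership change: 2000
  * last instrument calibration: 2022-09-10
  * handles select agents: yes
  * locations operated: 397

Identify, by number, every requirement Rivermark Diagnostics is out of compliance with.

1, 2, 4

1. qualified laboratory directors 1 < 2 → not met
2. specimen chain-of-custody procedure absent → not met
3. condition 'handles select agents' holds; cyber liability coverage $750,000 ≥ $675,000 → met
4. instrument calibration 1093 days ago vs limit 730 → not met
5. open corrective-action items 0 ≤ 1 → met
6. personnel competency assessment 79 days ago vs limit 90 → met
7. professional liability coverage $1,050,000 ≥ $1,050,000 → met
8. condition 'performs genetic testing' does not hold → requirement n/a → met
Not met: 1, 2, 4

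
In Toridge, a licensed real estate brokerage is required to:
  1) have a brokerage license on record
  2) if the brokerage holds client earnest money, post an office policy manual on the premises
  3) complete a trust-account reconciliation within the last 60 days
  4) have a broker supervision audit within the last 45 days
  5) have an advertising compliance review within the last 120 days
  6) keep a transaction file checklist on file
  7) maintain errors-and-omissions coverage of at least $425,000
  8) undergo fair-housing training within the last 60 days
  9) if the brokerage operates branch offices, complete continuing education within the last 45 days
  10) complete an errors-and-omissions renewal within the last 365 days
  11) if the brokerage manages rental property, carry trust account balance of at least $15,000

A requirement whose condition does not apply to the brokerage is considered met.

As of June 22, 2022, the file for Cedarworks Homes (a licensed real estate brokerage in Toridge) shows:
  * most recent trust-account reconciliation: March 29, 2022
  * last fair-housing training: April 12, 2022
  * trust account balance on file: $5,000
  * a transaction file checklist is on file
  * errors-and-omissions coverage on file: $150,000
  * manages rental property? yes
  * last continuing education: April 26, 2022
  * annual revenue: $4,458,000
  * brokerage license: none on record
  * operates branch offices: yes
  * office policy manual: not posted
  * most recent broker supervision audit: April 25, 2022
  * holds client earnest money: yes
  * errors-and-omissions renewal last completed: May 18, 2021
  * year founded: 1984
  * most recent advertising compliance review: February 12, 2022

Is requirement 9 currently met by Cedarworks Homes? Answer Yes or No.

No

9. condition 'operates branch offices' holds; continuing education 57 days ago vs limit 45 → not met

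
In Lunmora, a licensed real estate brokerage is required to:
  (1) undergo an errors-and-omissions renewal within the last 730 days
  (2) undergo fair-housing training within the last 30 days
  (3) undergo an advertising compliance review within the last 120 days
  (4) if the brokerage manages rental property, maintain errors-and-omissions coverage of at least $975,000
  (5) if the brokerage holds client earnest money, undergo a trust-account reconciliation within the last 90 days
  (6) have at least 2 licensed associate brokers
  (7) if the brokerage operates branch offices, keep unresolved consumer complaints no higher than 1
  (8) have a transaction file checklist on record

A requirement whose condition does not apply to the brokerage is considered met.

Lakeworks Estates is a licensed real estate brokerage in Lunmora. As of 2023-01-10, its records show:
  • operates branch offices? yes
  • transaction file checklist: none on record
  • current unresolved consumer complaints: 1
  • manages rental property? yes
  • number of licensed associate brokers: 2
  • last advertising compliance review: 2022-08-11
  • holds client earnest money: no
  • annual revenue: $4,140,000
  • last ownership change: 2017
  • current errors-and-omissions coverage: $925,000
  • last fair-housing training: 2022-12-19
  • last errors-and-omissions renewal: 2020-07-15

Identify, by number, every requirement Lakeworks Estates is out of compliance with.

1. errors-and-omissions renewal 909 days ago vs limit 730 → not met
2. fair-housing training 22 days ago vs limit 30 → met
3. advertising compliance review 152 days ago vs limit 120 → not met
4. condition 'manages rental property' holds; errors-and-omissions coverage $925,000 < $975,000 → not met
5. condition 'holds client earnest money' does not hold → requirement n/a → met
6. licensed associate brokers 2 ≥ 2 → met
7. condition 'operates branch offices' holds; unresolved consumer complaints 1 ≤ 1 → met
8. transaction file checklist absent → not met
Not met: 1, 3, 4, 8

1, 3, 4, 8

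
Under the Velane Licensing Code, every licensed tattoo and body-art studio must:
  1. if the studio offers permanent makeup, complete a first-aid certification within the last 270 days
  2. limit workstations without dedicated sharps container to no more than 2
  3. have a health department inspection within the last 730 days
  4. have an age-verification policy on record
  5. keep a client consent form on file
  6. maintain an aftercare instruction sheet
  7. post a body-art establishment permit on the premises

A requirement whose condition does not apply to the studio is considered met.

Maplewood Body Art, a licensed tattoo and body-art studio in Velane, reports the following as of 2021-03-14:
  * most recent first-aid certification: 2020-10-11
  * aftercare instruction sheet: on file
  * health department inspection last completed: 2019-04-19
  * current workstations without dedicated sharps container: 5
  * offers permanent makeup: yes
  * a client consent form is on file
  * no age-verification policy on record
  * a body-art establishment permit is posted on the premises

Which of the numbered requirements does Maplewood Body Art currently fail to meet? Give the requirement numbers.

1. condition 'offers permanent makeup' holds; first-aid certification 154 days ago vs limit 270 → met
2. workstations without dedicated sharps container 5 > 2 → not met
3. health department inspection 695 days ago vs limit 730 → met
4. age-verification policy absent → not met
5. client consent form present → met
6. aftercare instruction sheet present → met
7. body-art establishment permit present → met
Not met: 2, 4

2, 4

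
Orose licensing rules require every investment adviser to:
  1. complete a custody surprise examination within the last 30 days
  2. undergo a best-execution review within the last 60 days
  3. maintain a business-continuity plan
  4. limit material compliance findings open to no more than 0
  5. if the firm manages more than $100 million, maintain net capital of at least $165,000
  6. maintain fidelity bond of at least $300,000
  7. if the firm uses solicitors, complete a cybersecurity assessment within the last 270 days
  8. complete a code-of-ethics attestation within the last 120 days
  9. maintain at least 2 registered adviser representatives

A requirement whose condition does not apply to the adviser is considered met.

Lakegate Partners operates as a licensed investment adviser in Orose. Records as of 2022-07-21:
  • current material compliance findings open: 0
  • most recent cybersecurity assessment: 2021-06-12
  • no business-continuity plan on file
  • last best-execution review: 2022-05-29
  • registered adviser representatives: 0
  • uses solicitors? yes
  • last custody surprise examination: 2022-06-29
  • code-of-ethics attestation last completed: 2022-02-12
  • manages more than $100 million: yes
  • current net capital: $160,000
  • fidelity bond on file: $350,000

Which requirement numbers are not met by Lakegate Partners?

1. custody surprise examination 22 days ago vs limit 30 → met
2. best-execution review 53 days ago vs limit 60 → met
3. business-continuity plan absent → not met
4. material compliance findings open 0 ≤ 0 → met
5. condition 'manages more than $100 million' holds; net capital $160,000 < $165,000 → not met
6. fidelity bond $350,000 ≥ $300,000 → met
7. condition 'uses solicitors' holds; cybersecurity assessment 404 days ago vs limit 270 → not met
8. code-of-ethics attestation 159 days ago vs limit 120 → not met
9. registered adviser representatives 0 < 2 → not met
Not met: 3, 5, 7, 8, 9

3, 5, 7, 8, 9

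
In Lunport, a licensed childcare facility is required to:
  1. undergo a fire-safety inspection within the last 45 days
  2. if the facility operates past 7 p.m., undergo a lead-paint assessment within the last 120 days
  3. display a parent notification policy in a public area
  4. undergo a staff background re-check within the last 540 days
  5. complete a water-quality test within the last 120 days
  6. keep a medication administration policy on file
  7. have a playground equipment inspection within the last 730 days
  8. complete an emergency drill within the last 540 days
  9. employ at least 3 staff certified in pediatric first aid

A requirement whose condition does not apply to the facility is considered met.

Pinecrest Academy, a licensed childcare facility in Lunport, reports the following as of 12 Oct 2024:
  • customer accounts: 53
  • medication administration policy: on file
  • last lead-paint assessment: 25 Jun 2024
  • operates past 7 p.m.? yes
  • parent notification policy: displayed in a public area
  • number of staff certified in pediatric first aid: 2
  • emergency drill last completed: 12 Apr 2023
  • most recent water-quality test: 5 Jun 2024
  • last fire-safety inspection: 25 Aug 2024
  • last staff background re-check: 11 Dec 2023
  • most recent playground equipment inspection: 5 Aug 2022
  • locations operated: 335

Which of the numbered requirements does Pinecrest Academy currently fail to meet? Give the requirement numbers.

1, 5, 7, 8, 9

1. fire-safety inspection 48 days ago vs limit 45 → not met
2. condition 'operates past 7 p.m.' holds; lead-paint assessment 109 days ago vs limit 120 → met
3. parent notification policy present → met
4. staff background re-check 306 days ago vs limit 540 → met
5. water-quality test 129 days ago vs limit 120 → not met
6. medication administration policy present → met
7. playground equipment inspection 799 days ago vs limit 730 → not met
8. emergency drill 549 days ago vs limit 540 → not met
9. staff certified in pediatric first aid 2 < 3 → not met
Not met: 1, 5, 7, 8, 9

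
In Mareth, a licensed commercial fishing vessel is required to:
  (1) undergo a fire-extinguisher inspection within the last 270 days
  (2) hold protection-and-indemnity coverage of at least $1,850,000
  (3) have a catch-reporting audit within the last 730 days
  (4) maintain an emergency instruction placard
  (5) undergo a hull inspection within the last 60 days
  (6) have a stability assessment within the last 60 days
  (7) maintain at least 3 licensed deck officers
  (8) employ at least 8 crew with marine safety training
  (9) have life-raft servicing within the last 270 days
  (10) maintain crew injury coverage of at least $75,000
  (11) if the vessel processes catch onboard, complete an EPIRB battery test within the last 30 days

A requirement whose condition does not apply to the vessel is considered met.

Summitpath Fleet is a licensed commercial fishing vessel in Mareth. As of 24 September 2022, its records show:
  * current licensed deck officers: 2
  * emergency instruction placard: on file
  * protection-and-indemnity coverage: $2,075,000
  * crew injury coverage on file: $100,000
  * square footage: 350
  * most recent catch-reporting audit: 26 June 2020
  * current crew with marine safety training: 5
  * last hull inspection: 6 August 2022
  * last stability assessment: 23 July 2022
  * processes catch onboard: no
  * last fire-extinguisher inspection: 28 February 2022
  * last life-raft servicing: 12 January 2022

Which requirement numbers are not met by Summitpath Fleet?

3, 6, 7, 8

1. fire-extinguisher inspection 208 days ago vs limit 270 → met
2. protection-and-indemnity coverage $2,075,000 ≥ $1,850,000 → met
3. catch-reporting audit 820 days ago vs limit 730 → not met
4. emergency instruction placard present → met
5. hull inspection 49 days ago vs limit 60 → met
6. stability assessment 63 days ago vs limit 60 → not met
7. licensed deck officers 2 < 3 → not met
8. crew with marine safety training 5 < 8 → not met
9. life-raft servicing 255 days ago vs limit 270 → met
10. crew injury coverage $100,000 ≥ $75,000 → met
11. condition 'processes catch onboard' does not hold → requirement n/a → met
Not met: 3, 6, 7, 8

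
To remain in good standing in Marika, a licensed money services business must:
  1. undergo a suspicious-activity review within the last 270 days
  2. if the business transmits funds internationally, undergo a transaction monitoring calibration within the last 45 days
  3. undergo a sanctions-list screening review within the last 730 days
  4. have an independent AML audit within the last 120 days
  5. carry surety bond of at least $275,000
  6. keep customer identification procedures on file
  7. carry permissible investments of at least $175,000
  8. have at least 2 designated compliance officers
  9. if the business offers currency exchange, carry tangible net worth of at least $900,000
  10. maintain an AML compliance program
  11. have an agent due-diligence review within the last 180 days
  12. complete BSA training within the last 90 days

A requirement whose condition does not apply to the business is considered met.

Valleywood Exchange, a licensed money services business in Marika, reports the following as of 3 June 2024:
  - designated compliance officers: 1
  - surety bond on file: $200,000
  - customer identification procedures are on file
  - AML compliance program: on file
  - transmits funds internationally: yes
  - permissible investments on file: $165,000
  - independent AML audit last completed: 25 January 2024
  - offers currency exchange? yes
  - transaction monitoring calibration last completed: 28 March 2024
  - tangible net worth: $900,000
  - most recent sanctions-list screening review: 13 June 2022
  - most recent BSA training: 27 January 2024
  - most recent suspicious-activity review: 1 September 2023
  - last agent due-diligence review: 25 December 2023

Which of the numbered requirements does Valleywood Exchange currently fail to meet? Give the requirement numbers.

1, 2, 4, 5, 7, 8, 12

1. suspicious-activity review 276 days ago vs limit 270 → not met
2. condition 'transmits funds internationally' holds; transaction monitoring calibration 67 days ago vs limit 45 → not met
3. sanctions-list screening review 721 days ago vs limit 730 → met
4. independent AML audit 130 days ago vs limit 120 → not met
5. surety bond $200,000 < $275,000 → not met
6. customer identification procedures present → met
7. permissible investments $165,000 < $175,000 → not met
8. designated compliance officers 1 < 2 → not met
9. condition 'offers currency exchange' holds; tangible net worth $900,000 ≥ $900,000 → met
10. AML compliance program present → met
11. agent due-diligence review 161 days ago vs limit 180 → met
12. BSA training 128 days ago vs limit 90 → not met
Not met: 1, 2, 4, 5, 7, 8, 12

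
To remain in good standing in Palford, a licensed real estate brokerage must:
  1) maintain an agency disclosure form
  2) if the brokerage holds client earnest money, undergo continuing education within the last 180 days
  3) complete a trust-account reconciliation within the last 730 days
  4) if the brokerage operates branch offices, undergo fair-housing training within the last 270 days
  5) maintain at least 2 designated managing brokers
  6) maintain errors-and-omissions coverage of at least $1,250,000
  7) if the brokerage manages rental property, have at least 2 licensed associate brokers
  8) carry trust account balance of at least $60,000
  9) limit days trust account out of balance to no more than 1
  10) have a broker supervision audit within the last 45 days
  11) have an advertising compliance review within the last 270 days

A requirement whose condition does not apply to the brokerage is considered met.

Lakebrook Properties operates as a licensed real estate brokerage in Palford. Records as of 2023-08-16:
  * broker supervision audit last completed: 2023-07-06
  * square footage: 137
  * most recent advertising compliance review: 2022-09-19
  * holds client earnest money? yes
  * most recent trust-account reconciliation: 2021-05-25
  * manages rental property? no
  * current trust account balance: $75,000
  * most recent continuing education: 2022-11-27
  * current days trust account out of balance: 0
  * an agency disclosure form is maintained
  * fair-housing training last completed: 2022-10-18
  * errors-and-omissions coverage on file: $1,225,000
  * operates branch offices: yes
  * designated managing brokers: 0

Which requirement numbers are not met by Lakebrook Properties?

1. agency disclosure form present → met
2. condition 'holds client earnest money' holds; continuing education 262 days ago vs limit 180 → not met
3. trust-account reconciliation 813 days ago vs limit 730 → not met
4. condition 'operates branch offices' holds; fair-housing training 302 days ago vs limit 270 → not met
5. designated managing brokers 0 < 2 → not met
6. errors-and-omissions coverage $1,225,000 < $1,250,000 → not met
7. condition 'manages rental property' does not hold → requirement n/a → met
8. trust account balance $75,000 ≥ $60,000 → met
9. days trust account out of balance 0 ≤ 1 → met
10. broker supervision audit 41 days ago vs limit 45 → met
11. advertising compliance review 331 days ago vs limit 270 → not met
Not met: 2, 3, 4, 5, 6, 11

2, 3, 4, 5, 6, 11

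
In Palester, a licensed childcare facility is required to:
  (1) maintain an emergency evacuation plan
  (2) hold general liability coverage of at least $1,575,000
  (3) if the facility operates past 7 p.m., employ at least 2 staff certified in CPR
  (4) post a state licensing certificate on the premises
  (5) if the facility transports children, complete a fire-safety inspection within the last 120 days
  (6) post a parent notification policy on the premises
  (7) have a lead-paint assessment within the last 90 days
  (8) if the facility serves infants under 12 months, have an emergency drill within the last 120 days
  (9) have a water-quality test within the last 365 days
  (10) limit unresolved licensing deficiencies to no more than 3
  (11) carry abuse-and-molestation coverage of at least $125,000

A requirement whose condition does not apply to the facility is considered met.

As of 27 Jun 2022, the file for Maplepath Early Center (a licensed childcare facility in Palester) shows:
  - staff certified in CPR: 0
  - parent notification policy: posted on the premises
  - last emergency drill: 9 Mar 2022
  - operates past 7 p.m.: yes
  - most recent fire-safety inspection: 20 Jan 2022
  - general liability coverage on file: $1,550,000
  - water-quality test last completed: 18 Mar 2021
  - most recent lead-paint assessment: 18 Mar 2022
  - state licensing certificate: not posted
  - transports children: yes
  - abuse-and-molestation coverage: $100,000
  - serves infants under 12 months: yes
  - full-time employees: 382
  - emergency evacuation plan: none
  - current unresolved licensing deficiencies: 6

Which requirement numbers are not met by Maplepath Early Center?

1, 2, 3, 4, 5, 7, 9, 10, 11

1. emergency evacuation plan absent → not met
2. general liability coverage $1,550,000 < $1,575,000 → not met
3. condition 'operates past 7 p.m.' holds; staff certified in CPR 0 < 2 → not met
4. state licensing certificate absent → not met
5. condition 'transports children' holds; fire-safety inspection 158 days ago vs limit 120 → not met
6. parent notification policy present → met
7. lead-paint assessment 101 days ago vs limit 90 → not met
8. condition 'serves infants under 12 months' holds; emergency drill 110 days ago vs limit 120 → met
9. water-quality test 466 days ago vs limit 365 → not met
10. unresolved licensing deficiencies 6 > 3 → not met
11. abuse-and-molestation coverage $100,000 < $125,000 → not met
Not met: 1, 2, 3, 4, 5, 7, 9, 10, 11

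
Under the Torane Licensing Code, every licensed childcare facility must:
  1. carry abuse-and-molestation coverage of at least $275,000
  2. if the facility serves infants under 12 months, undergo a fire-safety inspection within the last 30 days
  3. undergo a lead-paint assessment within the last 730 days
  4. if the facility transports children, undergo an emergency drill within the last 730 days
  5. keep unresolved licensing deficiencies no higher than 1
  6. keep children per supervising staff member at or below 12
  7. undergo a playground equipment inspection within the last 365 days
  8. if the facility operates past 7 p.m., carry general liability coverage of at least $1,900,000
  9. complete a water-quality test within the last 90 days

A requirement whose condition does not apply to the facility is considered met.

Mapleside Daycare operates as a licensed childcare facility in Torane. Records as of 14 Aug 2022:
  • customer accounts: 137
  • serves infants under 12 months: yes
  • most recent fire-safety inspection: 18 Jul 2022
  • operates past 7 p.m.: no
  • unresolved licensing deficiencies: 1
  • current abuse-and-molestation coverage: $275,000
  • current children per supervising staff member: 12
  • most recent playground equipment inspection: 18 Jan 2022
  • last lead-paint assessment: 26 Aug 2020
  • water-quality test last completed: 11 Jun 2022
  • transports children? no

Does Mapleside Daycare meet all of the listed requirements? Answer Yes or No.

Yes

1. abuse-and-molestation coverage $275,000 ≥ $275,000 → met
2. condition 'serves infants under 12 months' holds; fire-safety inspection 27 days ago vs limit 30 → met
3. lead-paint assessment 718 days ago vs limit 730 → met
4. condition 'transports children' does not hold → requirement n/a → met
5. unresolved licensing deficiencies 1 ≤ 1 → met
6. children per supervising staff member 12 ≤ 12 → met
7. playground equipment inspection 208 days ago vs limit 365 → met
8. condition 'operates past 7 p.m.' does not hold → requirement n/a → met
9. water-quality test 64 days ago vs limit 90 → met
All met.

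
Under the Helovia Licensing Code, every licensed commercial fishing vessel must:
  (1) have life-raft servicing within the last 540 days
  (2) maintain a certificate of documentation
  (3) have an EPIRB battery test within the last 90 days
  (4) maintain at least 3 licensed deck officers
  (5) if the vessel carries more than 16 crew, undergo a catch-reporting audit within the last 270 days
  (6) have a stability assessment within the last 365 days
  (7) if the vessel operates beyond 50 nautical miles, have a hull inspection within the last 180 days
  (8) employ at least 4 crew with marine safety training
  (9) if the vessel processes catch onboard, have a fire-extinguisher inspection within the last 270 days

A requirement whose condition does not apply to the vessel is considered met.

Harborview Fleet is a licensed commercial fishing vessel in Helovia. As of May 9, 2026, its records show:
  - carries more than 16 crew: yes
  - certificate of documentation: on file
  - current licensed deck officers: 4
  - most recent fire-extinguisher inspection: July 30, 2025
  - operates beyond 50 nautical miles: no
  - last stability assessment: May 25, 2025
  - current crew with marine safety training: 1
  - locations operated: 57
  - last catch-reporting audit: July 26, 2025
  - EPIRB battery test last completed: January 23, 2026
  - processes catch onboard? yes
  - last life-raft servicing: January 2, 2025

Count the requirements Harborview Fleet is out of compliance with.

4

1. life-raft servicing 492 days ago vs limit 540 → met
2. certificate of documentation present → met
3. EPIRB battery test 106 days ago vs limit 90 → not met
4. licensed deck officers 4 ≥ 3 → met
5. condition 'carries more than 16 crew' holds; catch-reporting audit 287 days ago vs limit 270 → not met
6. stability assessment 349 days ago vs limit 365 → met
7. condition 'operates beyond 50 nautical miles' does not hold → requirement n/a → met
8. crew with marine safety training 1 < 4 → not met
9. condition 'processes catch onboard' holds; fire-extinguisher inspection 283 days ago vs limit 270 → not met
Not met: 4 of 9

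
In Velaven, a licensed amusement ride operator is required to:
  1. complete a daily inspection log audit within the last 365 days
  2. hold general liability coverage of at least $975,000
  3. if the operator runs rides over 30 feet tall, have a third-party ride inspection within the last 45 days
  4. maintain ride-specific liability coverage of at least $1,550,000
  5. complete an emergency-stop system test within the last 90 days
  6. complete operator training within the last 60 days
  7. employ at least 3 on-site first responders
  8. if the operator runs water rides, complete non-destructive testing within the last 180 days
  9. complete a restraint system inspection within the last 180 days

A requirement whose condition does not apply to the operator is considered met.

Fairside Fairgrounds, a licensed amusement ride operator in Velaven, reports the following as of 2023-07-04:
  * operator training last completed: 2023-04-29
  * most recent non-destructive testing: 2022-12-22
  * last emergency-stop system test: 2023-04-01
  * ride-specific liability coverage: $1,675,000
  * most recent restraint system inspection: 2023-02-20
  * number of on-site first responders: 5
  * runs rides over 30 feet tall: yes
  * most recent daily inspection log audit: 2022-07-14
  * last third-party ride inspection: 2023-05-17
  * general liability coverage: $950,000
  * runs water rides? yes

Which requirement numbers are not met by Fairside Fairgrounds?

2, 3, 5, 6, 8

1. daily inspection log audit 355 days ago vs limit 365 → met
2. general liability coverage $950,000 < $975,000 → not met
3. condition 'runs rides over 30 feet tall' holds; third-party ride inspection 48 days ago vs limit 45 → not met
4. ride-specific liability coverage $1,675,000 ≥ $1,550,000 → met
5. emergency-stop system test 94 days ago vs limit 90 → not met
6. operator training 66 days ago vs limit 60 → not met
7. on-site first responders 5 ≥ 3 → met
8. condition 'runs water rides' holds; non-destructive testing 194 days ago vs limit 180 → not met
9. restraint system inspection 134 days ago vs limit 180 → met
Not met: 2, 3, 5, 6, 8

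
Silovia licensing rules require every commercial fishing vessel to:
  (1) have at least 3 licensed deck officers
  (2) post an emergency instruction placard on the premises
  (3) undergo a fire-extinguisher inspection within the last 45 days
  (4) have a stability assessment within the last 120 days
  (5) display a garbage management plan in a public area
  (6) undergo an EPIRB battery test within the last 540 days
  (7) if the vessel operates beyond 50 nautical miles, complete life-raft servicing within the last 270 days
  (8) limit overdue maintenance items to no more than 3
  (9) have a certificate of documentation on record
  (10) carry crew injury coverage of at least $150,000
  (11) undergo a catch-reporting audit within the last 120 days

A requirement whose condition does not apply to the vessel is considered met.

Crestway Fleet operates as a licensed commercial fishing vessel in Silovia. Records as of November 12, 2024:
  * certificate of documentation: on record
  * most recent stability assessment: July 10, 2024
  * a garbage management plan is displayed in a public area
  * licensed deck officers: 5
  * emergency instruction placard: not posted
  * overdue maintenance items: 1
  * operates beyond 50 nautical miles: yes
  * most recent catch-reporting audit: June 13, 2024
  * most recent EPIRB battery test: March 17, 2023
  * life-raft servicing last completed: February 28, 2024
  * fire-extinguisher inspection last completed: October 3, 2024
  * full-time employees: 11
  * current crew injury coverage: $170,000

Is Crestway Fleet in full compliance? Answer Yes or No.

No

1. licensed deck officers 5 ≥ 3 → met
2. emergency instruction placard absent → not met
3. fire-extinguisher inspection 40 days ago vs limit 45 → met
4. stability assessment 125 days ago vs limit 120 → not met
5. garbage management plan present → met
6. EPIRB battery test 606 days ago vs limit 540 → not met
7. condition 'operates beyond 50 nautical miles' holds; life-raft servicing 258 days ago vs limit 270 → met
8. overdue maintenance items 1 ≤ 3 → met
9. certificate of documentation present → met
10. crew injury coverage $170,000 ≥ $150,000 → met
11. catch-reporting audit 152 days ago vs limit 120 → not met
Not met: 2, 4, 6, 11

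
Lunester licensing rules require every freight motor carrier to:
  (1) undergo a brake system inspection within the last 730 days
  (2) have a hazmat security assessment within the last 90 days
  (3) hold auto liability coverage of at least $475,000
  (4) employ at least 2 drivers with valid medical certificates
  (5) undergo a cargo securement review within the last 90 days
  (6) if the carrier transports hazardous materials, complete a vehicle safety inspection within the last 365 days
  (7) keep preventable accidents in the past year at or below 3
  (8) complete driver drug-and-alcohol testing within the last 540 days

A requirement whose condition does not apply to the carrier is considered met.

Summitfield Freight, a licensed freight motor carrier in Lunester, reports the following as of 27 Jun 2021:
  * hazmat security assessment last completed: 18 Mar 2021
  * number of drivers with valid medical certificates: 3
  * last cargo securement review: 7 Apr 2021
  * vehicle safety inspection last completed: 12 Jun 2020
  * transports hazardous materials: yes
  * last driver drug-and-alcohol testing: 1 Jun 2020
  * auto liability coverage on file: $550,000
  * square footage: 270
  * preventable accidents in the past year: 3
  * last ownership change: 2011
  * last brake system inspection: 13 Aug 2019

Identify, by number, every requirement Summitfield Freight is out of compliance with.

1. brake system inspection 684 days ago vs limit 730 → met
2. hazmat security assessment 101 days ago vs limit 90 → not met
3. auto liability coverage $550,000 ≥ $475,000 → met
4. drivers with valid medical certificates 3 ≥ 2 → met
5. cargo securement review 81 days ago vs limit 90 → met
6. condition 'transports hazardous materials' holds; vehicle safety inspection 380 days ago vs limit 365 → not met
7. preventable accidents in the past year 3 ≤ 3 → met
8. driver drug-and-alcohol testing 391 days ago vs limit 540 → met
Not met: 2, 6

2, 6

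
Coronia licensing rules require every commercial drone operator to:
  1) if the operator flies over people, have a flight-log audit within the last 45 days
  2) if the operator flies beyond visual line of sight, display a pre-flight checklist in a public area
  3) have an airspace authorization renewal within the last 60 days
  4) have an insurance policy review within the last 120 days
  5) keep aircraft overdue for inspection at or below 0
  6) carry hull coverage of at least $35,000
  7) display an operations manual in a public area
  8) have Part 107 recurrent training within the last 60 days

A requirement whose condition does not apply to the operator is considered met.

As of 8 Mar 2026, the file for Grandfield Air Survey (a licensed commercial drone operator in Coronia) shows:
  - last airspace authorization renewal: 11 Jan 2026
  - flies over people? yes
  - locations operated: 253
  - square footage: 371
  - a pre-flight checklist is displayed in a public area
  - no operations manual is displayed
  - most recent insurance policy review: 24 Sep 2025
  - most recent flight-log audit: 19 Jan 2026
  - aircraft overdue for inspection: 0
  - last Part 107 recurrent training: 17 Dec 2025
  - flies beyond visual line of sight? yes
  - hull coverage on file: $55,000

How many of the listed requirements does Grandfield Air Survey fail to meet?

4

1. condition 'flies over people' holds; flight-log audit 48 days ago vs limit 45 → not met
2. condition 'flies beyond visual line of sight' holds; pre-flight checklist present → met
3. airspace authorization renewal 56 days ago vs limit 60 → met
4. insurance policy review 165 days ago vs limit 120 → not met
5. aircraft overdue for inspection 0 ≤ 0 → met
6. hull coverage $55,000 ≥ $35,000 → met
7. operations manual absent → not met
8. Part 107 recurrent training 81 days ago vs limit 60 → not met
Not met: 4 of 8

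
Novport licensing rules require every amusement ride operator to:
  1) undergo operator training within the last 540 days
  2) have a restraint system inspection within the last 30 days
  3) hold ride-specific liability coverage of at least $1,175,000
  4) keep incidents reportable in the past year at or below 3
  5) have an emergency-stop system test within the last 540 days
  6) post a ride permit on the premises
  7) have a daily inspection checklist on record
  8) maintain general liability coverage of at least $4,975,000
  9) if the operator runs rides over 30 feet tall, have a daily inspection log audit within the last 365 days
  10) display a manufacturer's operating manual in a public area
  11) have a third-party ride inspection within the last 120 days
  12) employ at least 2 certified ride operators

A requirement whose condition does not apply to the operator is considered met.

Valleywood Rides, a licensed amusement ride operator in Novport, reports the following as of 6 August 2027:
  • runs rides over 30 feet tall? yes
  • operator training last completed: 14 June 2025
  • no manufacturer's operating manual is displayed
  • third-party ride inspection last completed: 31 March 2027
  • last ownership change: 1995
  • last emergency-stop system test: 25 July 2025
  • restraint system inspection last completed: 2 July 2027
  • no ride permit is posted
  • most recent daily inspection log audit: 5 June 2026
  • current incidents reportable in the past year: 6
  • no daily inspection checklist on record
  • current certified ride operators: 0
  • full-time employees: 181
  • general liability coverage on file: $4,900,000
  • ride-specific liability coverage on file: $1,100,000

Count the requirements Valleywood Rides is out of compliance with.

1. operator training 783 days ago vs limit 540 → not met
2. restraint system inspection 35 days ago vs limit 30 → not met
3. ride-specific liability coverage $1,100,000 < $1,175,000 → not met
4. incidents reportable in the past year 6 > 3 → not met
5. emergency-stop system test 742 days ago vs limit 540 → not met
6. ride permit absent → not met
7. daily inspection checklist absent → not met
8. general liability coverage $4,900,000 < $4,975,000 → not met
9. condition 'runs rides over 30 feet tall' holds; daily inspection log audit 427 days ago vs limit 365 → not met
10. manufacturer's operating manual absent → not met
11. third-party ride inspection 128 days ago vs limit 120 → not met
12. certified ride operators 0 < 2 → not met
Not met: 12 of 12

12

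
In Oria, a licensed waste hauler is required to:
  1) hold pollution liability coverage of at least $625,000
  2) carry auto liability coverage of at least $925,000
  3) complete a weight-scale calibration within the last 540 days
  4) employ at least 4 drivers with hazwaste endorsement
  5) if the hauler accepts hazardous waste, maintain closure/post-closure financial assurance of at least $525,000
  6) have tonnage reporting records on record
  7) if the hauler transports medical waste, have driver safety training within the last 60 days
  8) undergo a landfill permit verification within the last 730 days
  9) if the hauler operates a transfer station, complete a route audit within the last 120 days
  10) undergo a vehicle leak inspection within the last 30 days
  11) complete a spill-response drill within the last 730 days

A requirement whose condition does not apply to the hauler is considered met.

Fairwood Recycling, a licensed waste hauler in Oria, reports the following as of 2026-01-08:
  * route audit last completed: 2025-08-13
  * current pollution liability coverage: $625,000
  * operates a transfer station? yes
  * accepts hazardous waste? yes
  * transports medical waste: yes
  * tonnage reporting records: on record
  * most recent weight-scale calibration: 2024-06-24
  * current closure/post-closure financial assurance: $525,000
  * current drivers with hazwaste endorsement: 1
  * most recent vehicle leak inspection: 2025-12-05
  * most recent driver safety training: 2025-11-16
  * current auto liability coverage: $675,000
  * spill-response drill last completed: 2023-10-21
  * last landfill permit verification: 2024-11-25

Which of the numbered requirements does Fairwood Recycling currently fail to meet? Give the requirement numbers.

1. pollution liability coverage $625,000 ≥ $625,000 → met
2. auto liability coverage $675,000 < $925,000 → not met
3. weight-scale calibration 563 days ago vs limit 540 → not met
4. drivers with hazwaste endorsement 1 < 4 → not met
5. condition 'accepts hazardous waste' holds; closure/post-closure financial assurance $525,000 ≥ $525,000 → met
6. tonnage reporting records present → met
7. condition 'transports medical waste' holds; driver safety training 53 days ago vs limit 60 → met
8. landfill permit verification 409 days ago vs limit 730 → met
9. condition 'operates a transfer station' holds; route audit 148 days ago vs limit 120 → not met
10. vehicle leak inspection 34 days ago vs limit 30 → not met
11. spill-response drill 810 days ago vs limit 730 → not met
Not met: 2, 3, 4, 9, 10, 11

2, 3, 4, 9, 10, 11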